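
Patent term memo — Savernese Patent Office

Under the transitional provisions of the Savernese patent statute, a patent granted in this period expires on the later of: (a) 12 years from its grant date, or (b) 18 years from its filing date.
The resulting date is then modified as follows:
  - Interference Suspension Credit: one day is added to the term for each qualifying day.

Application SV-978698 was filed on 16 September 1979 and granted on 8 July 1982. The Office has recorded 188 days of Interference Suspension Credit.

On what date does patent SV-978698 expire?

1998-03-23

(a) grant + 12 years → 8 July 1994.
(b) filing + 18 years → 16 September 1997.
Later of the two: 16 September 1997.
Interference Suspension Credit: +188 days → 23 March 1998.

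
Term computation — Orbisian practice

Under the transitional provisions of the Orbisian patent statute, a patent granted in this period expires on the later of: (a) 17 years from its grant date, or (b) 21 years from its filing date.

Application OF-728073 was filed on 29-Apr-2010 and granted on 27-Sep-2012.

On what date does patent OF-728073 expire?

2031-04-29

(a) grant + 17 years → 27 September 2029.
(b) filing + 21 years → 29 April 2031.
Later of the two: 29 April 2031.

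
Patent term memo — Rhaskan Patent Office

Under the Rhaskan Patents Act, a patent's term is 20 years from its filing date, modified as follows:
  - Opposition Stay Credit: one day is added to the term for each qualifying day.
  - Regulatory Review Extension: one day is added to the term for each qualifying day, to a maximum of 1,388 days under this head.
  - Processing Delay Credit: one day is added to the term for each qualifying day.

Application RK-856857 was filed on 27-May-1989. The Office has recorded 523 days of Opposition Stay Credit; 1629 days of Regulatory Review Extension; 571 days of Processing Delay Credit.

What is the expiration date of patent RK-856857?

March 13, 2016

Base term: filing date + 20 years → 27 May 2009.
Opposition Stay Credit: +523 days → 1 November 2010.
Regulatory Review Extension: 1629 days claimed exceeds the 1388-day cap, so +1388 days → 20 August 2014.
Processing Delay Credit: +571 days → 13 March 2016.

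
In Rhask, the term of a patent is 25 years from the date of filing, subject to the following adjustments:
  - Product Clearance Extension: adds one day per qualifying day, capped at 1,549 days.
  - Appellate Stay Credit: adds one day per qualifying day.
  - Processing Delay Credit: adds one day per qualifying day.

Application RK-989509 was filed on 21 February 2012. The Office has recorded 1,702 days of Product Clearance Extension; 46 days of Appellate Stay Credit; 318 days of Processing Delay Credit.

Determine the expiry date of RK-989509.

Base term: filing date + 25 years → 21 February 2037.
Product Clearance Extension: 1702 days claimed exceeds the 1549-day cap, so +1549 days → 20 May 2041.
Appellate Stay Credit: +46 days → 5 July 2041.
Processing Delay Credit: +318 days → 19 May 2042.

May 19, 2042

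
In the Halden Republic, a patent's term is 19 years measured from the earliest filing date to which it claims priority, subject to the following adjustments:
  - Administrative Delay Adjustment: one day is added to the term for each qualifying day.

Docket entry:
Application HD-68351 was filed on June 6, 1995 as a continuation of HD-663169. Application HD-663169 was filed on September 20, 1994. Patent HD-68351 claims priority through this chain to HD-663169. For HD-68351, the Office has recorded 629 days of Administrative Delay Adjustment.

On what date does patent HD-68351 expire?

Earliest priority filing: 20 September 1994.
Base term: 20 September 1994 + 19 years → 20 September 2013.
Administrative Delay Adjustment: +629 days → 11 June 2015.

June 11, 2015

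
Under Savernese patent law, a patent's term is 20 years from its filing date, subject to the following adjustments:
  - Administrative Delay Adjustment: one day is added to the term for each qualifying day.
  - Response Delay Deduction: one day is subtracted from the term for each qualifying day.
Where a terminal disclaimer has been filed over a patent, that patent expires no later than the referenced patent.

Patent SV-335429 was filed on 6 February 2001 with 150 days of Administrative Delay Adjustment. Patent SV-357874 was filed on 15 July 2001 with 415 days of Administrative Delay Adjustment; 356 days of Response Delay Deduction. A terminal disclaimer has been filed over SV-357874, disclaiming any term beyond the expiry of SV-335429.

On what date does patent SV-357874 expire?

2021-07-06

Natural term of SV-357874:
  Base: filing + 20 years → 15 July 2021.
  Administrative Delay Adjustment: +415 days → 3 September 2022.
  Response Delay Deduction: −356 days → 12 September 2021.
Expiry of referenced patent SV-335429:
  Base: filing + 20 years → 6 February 2021.
  Administrative Delay Adjustment: +150 days → 6 July 2021.
Terminal disclaimer: SV-357874 expires on the earlier of 12 September 2021 and 6 July 2021.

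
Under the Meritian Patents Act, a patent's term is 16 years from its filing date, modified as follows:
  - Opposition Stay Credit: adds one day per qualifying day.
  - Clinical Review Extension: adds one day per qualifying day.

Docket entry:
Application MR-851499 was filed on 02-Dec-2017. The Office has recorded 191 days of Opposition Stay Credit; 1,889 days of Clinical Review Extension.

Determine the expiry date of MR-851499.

Base term: filing date + 16 years → 2 December 2033.
Opposition Stay Credit: +191 days → 11 June 2034.
Clinical Review Extension: +1889 days → 13 August 2039.

2039-08-13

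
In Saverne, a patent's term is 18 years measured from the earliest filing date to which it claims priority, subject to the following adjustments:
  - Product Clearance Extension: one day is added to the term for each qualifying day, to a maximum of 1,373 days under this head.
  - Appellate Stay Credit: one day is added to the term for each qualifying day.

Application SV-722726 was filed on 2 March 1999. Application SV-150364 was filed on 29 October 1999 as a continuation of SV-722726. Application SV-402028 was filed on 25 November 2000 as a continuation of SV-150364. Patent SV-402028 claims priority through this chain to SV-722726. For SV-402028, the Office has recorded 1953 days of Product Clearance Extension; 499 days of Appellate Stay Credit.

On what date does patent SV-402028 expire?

Earliest priority filing: 2 March 1999.
Base term: 2 March 1999 + 18 years → 2 March 2017.
Product Clearance Extension: 1953 days claimed exceeds the 1373-day cap, so +1373 days → 4 December 2020.
Appellate Stay Credit: +499 days → 17 April 2022.

2022-04-17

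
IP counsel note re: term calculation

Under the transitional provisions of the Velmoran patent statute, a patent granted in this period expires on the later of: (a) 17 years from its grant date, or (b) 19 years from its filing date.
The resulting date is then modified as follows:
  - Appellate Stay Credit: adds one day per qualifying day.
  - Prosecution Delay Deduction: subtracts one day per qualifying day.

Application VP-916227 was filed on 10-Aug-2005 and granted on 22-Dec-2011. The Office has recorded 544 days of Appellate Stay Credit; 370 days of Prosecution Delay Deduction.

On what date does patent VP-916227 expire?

(a) grant + 17 years → 22 December 2028.
(b) filing + 19 years → 10 August 2024.
Later of the two: 22 December 2028.
Appellate Stay Credit: +544 days → 19 June 2030.
Prosecution Delay Deduction: −370 days → 14 June 2029.

2029-06-14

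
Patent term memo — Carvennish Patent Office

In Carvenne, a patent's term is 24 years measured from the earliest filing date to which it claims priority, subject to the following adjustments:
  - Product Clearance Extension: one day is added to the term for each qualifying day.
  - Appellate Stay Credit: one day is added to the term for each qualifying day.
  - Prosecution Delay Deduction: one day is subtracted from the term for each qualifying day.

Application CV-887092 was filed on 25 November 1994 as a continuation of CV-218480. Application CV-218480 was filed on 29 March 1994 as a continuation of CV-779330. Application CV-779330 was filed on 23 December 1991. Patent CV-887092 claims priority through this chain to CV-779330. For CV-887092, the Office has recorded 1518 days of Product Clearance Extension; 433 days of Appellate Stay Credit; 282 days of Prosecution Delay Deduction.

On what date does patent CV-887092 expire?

July 18, 2020

Earliest priority filing: 23 December 1991.
Base term: 23 December 1991 + 24 years → 23 December 2015.
Product Clearance Extension: +1518 days → 18 February 2020.
Appellate Stay Credit: +433 days → 26 April 2021.
Prosecution Delay Deduction: −282 days → 18 July 2020.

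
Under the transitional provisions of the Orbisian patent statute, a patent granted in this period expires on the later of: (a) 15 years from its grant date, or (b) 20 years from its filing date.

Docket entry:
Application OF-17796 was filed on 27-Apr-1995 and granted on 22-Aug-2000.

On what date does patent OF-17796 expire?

August 22, 2015

(a) grant + 15 years → 22 August 2015.
(b) filing + 20 years → 27 April 2015.
Later of the two: 22 August 2015.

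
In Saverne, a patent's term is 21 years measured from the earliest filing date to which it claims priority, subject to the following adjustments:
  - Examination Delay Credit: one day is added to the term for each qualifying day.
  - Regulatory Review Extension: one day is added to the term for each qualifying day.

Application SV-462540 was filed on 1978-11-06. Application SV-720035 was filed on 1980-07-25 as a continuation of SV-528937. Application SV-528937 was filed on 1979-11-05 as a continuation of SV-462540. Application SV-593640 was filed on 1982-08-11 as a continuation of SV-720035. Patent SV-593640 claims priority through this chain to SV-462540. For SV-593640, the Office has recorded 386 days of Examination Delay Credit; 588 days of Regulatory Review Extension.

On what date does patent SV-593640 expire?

July 7, 2002

Earliest priority filing: 6 November 1978.
Base term: 6 November 1978 + 21 years → 6 November 1999.
Examination Delay Credit: +386 days → 26 November 2000.
Regulatory Review Extension: +588 days → 7 July 2002.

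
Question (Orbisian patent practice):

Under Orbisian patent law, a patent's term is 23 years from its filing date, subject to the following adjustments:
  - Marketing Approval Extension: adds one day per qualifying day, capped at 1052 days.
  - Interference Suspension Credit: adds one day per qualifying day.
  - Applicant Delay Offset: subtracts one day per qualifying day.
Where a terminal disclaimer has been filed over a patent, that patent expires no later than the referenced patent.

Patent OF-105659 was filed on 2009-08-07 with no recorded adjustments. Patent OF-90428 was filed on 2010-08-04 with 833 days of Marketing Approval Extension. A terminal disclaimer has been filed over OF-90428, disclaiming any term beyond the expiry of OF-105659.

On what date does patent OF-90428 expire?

Natural term of OF-90428:
  Base: filing + 23 years → 4 August 2033.
  Marketing Approval Extension: 833 days (within the 1052-day cap) → +833 days → 15 November 2035.
Expiry of referenced patent OF-105659:
  Base: filing + 23 years → 7 August 2032.
Terminal disclaimer: OF-90428 expires on the earlier of 15 November 2035 and 7 August 2032.

2032-08-07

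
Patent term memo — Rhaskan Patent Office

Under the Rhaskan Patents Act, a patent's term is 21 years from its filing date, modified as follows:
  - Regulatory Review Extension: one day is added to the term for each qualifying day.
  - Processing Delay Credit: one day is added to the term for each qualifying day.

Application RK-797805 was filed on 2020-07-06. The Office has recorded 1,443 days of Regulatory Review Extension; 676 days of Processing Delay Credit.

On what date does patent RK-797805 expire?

Base term: filing date + 21 years → 6 July 2041.
Regulatory Review Extension: +1443 days → 18 June 2045.
Processing Delay Credit: +676 days → 25 April 2047.

2047-04-25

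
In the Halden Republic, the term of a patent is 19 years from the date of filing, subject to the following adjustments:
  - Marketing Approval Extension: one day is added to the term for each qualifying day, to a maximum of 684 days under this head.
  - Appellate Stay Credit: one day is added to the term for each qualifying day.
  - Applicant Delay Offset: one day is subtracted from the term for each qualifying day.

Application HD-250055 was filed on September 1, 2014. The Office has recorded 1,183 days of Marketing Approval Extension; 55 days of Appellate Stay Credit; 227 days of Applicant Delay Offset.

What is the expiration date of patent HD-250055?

2035-01-26

Base term: filing date + 19 years → 1 September 2033.
Marketing Approval Extension: 1183 days claimed exceeds the 684-day cap, so +684 days → 17 July 2035.
Appellate Stay Credit: +55 days → 10 September 2035.
Applicant Delay Offset: −227 days → 26 January 2035.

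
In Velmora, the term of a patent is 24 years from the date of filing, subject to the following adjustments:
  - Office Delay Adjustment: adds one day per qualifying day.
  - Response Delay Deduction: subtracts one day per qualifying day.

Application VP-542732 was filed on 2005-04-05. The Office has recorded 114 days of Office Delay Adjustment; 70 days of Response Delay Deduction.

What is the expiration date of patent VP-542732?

2029-05-19

Base term: filing date + 24 years → 5 April 2029.
Office Delay Adjustment: +114 days → 28 July 2029.
Response Delay Deduction: −70 days → 19 May 2029.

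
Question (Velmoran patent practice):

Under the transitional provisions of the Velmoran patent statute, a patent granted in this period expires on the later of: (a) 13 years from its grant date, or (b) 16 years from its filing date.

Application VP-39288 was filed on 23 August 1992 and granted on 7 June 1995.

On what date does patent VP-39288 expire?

August 23, 2008

(a) grant + 13 years → 7 June 2008.
(b) filing + 16 years → 23 August 2008.
Later of the two: 23 August 2008.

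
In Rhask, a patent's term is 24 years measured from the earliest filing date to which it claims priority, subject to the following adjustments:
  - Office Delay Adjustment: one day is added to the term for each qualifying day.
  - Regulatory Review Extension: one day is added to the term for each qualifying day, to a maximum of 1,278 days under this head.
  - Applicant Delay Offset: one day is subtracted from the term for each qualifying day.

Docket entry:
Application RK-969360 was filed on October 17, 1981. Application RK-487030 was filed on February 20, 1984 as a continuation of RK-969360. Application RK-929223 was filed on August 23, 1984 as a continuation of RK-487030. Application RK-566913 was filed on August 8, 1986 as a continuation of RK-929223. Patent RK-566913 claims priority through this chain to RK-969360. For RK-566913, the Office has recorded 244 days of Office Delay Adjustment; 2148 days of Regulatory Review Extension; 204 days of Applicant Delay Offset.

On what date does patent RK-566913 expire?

May 27, 2009

Earliest priority filing: 17 October 1981.
Base term: 17 October 1981 + 24 years → 17 October 2005.
Office Delay Adjustment: +244 days → 18 June 2006.
Regulatory Review Extension: 2148 days claimed exceeds the 1278-day cap, so +1278 days → 17 December 2009.
Applicant Delay Offset: −204 days → 27 May 2009.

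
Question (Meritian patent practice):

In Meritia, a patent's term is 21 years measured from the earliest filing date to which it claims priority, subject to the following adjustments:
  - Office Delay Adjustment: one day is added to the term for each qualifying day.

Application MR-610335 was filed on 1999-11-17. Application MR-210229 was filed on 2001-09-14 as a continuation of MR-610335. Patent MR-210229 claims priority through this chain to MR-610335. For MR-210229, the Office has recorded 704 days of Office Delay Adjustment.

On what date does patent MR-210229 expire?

Earliest priority filing: 17 November 1999.
Base term: 17 November 1999 + 21 years → 17 November 2020.
Office Delay Adjustment: +704 days → 22 October 2022.

2022-10-22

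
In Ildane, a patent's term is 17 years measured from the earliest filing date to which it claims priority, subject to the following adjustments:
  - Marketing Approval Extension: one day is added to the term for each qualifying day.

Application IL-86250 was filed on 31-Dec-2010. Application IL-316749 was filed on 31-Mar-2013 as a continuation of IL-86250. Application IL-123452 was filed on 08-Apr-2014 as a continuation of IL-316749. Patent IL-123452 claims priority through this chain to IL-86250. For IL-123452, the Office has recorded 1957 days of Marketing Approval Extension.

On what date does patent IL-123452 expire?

May 10, 2033

Earliest priority filing: 31 December 2010.
Base term: 31 December 2010 + 17 years → 31 December 2027.
Marketing Approval Extension: +1957 days → 10 May 2033.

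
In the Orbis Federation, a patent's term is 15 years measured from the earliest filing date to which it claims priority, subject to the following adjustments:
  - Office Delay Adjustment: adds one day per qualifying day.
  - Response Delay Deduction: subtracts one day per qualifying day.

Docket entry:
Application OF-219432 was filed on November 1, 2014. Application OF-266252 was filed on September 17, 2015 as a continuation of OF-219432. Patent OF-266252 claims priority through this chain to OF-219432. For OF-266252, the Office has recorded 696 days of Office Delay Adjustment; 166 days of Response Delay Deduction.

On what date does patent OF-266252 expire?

April 15, 2031

Earliest priority filing: 1 November 2014.
Base term: 1 November 2014 + 15 years → 1 November 2029.
Office Delay Adjustment: +696 days → 28 September 2031.
Response Delay Deduction: −166 days → 15 April 2031.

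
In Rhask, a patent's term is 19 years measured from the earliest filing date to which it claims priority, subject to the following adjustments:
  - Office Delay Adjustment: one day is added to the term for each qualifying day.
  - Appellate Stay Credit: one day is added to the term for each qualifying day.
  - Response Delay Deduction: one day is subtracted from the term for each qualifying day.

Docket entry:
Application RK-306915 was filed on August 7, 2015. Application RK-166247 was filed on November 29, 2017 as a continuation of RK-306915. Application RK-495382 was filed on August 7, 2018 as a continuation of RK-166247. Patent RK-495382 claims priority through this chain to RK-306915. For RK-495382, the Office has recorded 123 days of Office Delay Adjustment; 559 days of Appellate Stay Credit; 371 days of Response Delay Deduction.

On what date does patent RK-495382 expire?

Earliest priority filing: 7 August 2015.
Base term: 7 August 2015 + 19 years → 7 August 2034.
Office Delay Adjustment: +123 days → 8 December 2034.
Appellate Stay Credit: +559 days → 19 June 2036.
Response Delay Deduction: −371 days → 14 June 2035.

2035-06-14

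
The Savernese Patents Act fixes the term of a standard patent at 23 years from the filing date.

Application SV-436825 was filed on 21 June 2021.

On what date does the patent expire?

Filing date + 23 years → 21 June 2044.

2044-06-21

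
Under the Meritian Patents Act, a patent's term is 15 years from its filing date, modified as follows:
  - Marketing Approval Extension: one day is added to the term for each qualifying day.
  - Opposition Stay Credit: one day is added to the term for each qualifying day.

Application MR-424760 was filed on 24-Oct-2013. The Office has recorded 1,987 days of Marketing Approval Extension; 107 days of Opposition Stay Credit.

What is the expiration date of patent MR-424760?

Base term: filing date + 15 years → 24 October 2028.
Marketing Approval Extension: +1987 days → 3 April 2034.
Opposition Stay Credit: +107 days → 19 July 2034.

July 19, 2034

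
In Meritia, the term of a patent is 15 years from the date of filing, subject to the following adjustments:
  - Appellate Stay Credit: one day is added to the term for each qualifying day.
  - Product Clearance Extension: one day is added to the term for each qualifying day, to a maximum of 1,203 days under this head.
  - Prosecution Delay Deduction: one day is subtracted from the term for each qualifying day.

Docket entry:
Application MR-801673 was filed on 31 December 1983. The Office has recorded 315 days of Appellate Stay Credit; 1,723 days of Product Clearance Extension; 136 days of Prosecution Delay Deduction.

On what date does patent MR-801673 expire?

2002-10-13

Base term: filing date + 15 years → 31 December 1998.
Appellate Stay Credit: +315 days → 11 November 1999.
Product Clearance Extension: 1723 days claimed exceeds the 1203-day cap, so +1203 days → 26 February 2003.
Prosecution Delay Deduction: −136 days → 13 October 2002.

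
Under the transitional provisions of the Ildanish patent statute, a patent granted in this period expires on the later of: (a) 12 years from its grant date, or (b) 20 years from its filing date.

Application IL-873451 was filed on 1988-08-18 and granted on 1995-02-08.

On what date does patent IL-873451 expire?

2008-08-18

(a) grant + 12 years → 8 February 2007.
(b) filing + 20 years → 18 August 2008.
Later of the two: 18 August 2008.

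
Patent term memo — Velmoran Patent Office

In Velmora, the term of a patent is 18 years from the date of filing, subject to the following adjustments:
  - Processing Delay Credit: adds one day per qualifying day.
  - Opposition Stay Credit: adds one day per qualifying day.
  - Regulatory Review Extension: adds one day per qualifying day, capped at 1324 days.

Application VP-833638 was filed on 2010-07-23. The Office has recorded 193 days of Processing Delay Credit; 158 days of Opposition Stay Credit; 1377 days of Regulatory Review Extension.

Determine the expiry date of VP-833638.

February 22, 2033

Base term: filing date + 18 years → 23 July 2028.
Processing Delay Credit: +193 days → 1 February 2029.
Opposition Stay Credit: +158 days → 9 July 2029.
Regulatory Review Extension: 1377 days claimed exceeds the 1324-day cap, so +1324 days → 22 February 2033.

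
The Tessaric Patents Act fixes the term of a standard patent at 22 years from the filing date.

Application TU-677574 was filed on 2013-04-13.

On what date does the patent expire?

Filing date + 22 years → 13 April 2035.

April 13, 2035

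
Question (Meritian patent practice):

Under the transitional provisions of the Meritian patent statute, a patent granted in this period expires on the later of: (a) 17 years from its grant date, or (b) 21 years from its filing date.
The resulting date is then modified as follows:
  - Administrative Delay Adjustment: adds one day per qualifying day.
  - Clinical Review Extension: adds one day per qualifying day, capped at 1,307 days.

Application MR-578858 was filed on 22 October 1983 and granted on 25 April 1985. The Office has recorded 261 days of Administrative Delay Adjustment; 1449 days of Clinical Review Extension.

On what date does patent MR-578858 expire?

(a) grant + 17 years → 25 April 2002.
(b) filing + 21 years → 22 October 2004.
Later of the two: 22 October 2004.
Administrative Delay Adjustment: +261 days → 10 July 2005.
Clinical Review Extension: 1449 days claimed exceeds the 1307-day cap, so +1307 days → 6 February 2009.

2009-02-06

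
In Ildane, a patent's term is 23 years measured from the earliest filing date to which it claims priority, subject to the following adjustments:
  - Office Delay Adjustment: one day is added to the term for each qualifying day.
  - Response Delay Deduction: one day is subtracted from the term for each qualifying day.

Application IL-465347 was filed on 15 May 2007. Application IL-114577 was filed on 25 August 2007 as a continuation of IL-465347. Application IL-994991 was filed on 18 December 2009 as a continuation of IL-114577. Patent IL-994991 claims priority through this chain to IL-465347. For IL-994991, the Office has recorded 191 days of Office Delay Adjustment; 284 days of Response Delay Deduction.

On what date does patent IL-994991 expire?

February 11, 2030

Earliest priority filing: 15 May 2007.
Base term: 15 May 2007 + 23 years → 15 May 2030.
Office Delay Adjustment: +191 days → 22 November 2030.
Response Delay Deduction: −284 days → 11 February 2030.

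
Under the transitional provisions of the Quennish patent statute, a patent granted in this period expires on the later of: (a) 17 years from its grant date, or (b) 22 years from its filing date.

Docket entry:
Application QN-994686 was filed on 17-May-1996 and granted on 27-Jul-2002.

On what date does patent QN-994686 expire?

2019-07-27

(a) grant + 17 years → 27 July 2019.
(b) filing + 22 years → 17 May 2018.
Later of the two: 27 July 2019.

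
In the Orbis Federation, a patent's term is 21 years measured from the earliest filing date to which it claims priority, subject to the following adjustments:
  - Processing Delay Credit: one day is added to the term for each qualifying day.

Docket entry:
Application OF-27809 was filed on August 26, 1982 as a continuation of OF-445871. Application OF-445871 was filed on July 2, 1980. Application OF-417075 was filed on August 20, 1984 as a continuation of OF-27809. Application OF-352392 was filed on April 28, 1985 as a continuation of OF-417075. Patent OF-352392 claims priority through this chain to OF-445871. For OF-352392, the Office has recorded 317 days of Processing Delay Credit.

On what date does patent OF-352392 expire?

2002-05-15

Earliest priority filing: 2 July 1980.
Base term: 2 July 1980 + 21 years → 2 July 2001.
Processing Delay Credit: +317 days → 15 May 2002.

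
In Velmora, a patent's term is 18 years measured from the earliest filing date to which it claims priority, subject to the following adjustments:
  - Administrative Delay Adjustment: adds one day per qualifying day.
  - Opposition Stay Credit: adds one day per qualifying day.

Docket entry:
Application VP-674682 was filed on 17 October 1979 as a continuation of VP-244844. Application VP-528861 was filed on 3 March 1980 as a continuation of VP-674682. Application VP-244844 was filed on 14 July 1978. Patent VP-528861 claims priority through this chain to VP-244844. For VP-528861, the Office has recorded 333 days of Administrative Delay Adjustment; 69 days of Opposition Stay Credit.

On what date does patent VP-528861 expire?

August 20, 1997

Earliest priority filing: 14 July 1978.
Base term: 14 July 1978 + 18 years → 14 July 1996.
Administrative Delay Adjustment: +333 days → 12 June 1997.
Opposition Stay Credit: +69 days → 20 August 1997.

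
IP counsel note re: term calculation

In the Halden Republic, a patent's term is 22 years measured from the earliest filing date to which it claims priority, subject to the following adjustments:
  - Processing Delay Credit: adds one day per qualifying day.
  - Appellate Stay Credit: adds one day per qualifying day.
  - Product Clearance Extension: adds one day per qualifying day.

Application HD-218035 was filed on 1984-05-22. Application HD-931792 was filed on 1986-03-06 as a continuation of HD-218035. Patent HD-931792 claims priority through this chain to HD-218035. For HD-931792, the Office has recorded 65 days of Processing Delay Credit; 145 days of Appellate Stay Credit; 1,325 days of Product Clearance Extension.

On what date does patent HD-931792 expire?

2010-08-04

Earliest priority filing: 22 May 1984.
Base term: 22 May 1984 + 22 years → 22 May 2006.
Processing Delay Credit: +65 days → 26 July 2006.
Appellate Stay Credit: +145 days → 18 December 2006.
Product Clearance Extension: +1325 days → 4 August 2010.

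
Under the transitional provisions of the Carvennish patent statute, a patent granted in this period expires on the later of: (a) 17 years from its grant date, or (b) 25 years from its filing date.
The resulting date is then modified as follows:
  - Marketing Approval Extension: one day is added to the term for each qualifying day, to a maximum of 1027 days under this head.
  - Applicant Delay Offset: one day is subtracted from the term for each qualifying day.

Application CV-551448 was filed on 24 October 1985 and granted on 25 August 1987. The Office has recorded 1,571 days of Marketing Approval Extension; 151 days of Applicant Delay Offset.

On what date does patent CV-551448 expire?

(a) grant + 17 years → 25 August 2004.
(b) filing + 25 years → 24 October 2010.
Later of the two: 24 October 2010.
Marketing Approval Extension: 1571 days claimed exceeds the 1027-day cap, so +1027 days → 16 August 2013.
Applicant Delay Offset: −151 days → 18 March 2013.

March 18, 2013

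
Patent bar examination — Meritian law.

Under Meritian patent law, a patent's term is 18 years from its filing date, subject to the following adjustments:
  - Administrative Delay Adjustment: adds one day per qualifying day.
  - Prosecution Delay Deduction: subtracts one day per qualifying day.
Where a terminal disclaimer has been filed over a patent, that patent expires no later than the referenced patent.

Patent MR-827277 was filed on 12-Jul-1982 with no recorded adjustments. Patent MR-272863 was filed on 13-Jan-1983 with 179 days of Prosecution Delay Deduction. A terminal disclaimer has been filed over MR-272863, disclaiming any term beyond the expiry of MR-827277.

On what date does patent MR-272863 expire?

Natural term of MR-272863:
  Base: filing + 18 years → 13 January 2001.
  Prosecution Delay Deduction: −179 days → 18 July 2000.
Expiry of referenced patent MR-827277:
  Base: filing + 18 years → 12 July 2000.
Terminal disclaimer: MR-272863 expires on the earlier of 18 July 2000 and 12 July 2000.

July 12, 2000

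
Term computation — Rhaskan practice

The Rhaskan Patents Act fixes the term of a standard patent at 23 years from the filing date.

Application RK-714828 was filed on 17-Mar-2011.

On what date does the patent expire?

March 17, 2034

Filing date + 23 years → 17 March 2034.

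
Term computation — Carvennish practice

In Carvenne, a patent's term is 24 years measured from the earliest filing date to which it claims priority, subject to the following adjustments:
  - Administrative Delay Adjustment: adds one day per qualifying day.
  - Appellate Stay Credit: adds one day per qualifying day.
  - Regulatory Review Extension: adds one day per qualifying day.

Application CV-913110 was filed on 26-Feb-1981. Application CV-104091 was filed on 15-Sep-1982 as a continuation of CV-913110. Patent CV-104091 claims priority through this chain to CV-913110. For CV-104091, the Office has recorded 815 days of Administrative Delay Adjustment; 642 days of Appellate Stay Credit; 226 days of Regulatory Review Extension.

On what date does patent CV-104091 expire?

October 6, 2009

Earliest priority filing: 26 February 1981.
Base term: 26 February 1981 + 24 years → 26 February 2005.
Administrative Delay Adjustment: +815 days → 22 May 2007.
Appellate Stay Credit: +642 days → 22 February 2009.
Regulatory Review Extension: +226 days → 6 October 2009.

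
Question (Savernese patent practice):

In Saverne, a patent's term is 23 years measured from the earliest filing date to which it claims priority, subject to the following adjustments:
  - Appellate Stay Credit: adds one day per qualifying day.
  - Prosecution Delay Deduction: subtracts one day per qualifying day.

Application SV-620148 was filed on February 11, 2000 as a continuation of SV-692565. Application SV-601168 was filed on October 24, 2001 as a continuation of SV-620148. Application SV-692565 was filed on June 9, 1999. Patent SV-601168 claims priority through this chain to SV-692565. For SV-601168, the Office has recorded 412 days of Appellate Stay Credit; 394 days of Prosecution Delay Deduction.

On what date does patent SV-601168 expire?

Earliest priority filing: 9 June 1999.
Base term: 9 June 1999 + 23 years → 9 June 2022.
Appellate Stay Credit: +412 days → 26 July 2023.
Prosecution Delay Deduction: −394 days → 27 June 2022.

June 27, 2022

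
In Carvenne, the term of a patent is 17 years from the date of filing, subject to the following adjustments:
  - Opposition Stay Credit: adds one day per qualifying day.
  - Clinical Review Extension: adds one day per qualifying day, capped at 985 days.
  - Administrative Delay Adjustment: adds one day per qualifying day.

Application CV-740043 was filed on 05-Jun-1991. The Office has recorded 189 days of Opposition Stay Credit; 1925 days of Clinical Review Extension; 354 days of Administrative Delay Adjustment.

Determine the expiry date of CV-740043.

August 11, 2012

Base term: filing date + 17 years → 5 June 2008.
Opposition Stay Credit: +189 days → 11 December 2008.
Clinical Review Extension: 1925 days claimed exceeds the 985-day cap, so +985 days → 23 August 2011.
Administrative Delay Adjustment: +354 days → 11 August 2012.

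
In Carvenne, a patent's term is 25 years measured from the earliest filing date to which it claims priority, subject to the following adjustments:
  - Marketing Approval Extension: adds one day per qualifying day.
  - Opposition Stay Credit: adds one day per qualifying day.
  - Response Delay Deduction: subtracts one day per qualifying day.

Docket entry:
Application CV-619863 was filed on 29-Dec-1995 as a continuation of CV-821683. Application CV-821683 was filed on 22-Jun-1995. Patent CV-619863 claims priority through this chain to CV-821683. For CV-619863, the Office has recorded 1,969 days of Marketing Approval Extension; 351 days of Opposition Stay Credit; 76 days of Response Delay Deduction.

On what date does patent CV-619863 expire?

2026-08-14

Earliest priority filing: 22 June 1995.
Base term: 22 June 1995 + 25 years → 22 June 2020.
Marketing Approval Extension: +1969 days → 12 November 2025.
Opposition Stay Credit: +351 days → 29 October 2026.
Response Delay Deduction: −76 days → 14 August 2026.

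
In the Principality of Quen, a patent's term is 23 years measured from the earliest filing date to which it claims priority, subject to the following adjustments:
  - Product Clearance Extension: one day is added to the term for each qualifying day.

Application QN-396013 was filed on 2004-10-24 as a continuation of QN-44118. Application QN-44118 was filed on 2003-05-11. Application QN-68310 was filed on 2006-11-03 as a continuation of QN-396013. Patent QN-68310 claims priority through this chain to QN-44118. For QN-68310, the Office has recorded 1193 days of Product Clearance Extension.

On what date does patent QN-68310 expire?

Earliest priority filing: 11 May 2003.
Base term: 11 May 2003 + 23 years → 11 May 2026.
Product Clearance Extension: +1193 days → 16 August 2029.

August 16, 2029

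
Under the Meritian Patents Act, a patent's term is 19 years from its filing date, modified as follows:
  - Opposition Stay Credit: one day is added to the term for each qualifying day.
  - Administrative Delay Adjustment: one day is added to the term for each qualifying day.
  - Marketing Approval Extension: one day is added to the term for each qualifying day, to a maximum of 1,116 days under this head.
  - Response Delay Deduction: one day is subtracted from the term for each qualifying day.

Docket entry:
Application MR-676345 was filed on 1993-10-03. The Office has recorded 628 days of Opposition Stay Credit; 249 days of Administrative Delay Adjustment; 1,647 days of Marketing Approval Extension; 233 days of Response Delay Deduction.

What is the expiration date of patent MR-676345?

Base term: filing date + 19 years → 3 October 2012.
Opposition Stay Credit: +628 days → 23 June 2014.
Administrative Delay Adjustment: +249 days → 27 February 2015.
Marketing Approval Extension: 1647 days claimed exceeds the 1116-day cap, so +1116 days → 19 March 2018.
Response Delay Deduction: −233 days → 29 July 2017.

2017-07-29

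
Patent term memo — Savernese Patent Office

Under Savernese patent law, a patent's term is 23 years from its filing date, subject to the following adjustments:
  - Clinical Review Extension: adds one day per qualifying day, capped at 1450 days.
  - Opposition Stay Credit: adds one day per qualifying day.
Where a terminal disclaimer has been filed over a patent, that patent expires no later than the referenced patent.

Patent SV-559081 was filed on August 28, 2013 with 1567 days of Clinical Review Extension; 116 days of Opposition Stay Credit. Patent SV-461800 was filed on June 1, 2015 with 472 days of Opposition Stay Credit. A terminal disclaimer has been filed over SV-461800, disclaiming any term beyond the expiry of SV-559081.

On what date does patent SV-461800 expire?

September 16, 2039

Natural term of SV-461800:
  Base: filing + 23 years → 1 June 2038.
  Opposition Stay Credit: +472 days → 16 September 2039.
Expiry of referenced patent SV-559081:
  Base: filing + 23 years → 28 August 2036.
  Clinical Review Extension: 1567 days claimed exceeds the 1450-day cap, so +1450 days → 17 August 2040.
  Opposition Stay Credit: +116 days → 11 December 2040.
Terminal disclaimer: SV-461800 expires on the earlier of 16 September 2039 and 11 December 2040.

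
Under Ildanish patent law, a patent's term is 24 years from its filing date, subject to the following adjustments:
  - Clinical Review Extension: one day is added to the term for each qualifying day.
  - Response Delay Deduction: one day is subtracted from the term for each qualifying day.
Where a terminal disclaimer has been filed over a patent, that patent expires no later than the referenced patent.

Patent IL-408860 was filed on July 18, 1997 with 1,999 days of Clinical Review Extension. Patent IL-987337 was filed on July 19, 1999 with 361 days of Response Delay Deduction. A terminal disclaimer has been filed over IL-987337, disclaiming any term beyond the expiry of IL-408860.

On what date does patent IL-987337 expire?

July 23, 2022

Natural term of IL-987337:
  Base: filing + 24 years → 19 July 2023.
  Response Delay Deduction: −361 days → 23 July 2022.
Expiry of referenced patent IL-408860:
  Base: filing + 24 years → 18 July 2021.
  Clinical Review Extension: +1999 days → 7 January 2027.
Terminal disclaimer: IL-987337 expires on the earlier of 23 July 2022 and 7 January 2027.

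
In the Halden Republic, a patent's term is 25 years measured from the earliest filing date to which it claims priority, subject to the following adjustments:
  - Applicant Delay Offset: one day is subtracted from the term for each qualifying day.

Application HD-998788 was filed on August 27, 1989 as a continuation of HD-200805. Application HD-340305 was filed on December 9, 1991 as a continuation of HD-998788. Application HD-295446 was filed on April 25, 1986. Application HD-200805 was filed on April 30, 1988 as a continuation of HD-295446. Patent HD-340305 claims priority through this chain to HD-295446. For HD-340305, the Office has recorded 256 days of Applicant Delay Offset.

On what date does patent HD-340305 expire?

August 12, 2010

Earliest priority filing: 25 April 1986.
Base term: 25 April 1986 + 25 years → 25 April 2011.
Applicant Delay Offset: −256 days → 12 August 2010.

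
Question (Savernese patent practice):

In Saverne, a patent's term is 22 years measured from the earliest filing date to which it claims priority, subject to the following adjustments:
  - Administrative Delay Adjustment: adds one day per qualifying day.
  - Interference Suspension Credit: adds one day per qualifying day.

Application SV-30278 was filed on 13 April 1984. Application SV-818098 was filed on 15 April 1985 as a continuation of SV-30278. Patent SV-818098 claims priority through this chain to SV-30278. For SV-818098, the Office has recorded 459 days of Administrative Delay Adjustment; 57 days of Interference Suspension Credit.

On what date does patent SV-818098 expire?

Earliest priority filing: 13 April 1984.
Base term: 13 April 1984 + 22 years → 13 April 2006.
Administrative Delay Adjustment: +459 days → 16 July 2007.
Interference Suspension Credit: +57 days → 11 September 2007.

2007-09-11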